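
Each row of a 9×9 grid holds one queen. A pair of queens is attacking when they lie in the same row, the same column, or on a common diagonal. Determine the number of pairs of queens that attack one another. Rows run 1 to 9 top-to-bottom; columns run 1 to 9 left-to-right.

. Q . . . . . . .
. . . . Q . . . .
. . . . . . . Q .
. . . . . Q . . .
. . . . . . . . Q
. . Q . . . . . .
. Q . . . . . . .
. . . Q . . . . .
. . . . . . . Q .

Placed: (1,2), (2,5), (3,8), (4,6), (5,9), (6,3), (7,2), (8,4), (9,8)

3

Same column: (1,2)–(7,2) (column 2); (3,8)–(9,8) (column 8).
Same diagonal: (6,3)–(7,2) (|6−7| = |3−2| = 1).
Total attacking pairs: 3.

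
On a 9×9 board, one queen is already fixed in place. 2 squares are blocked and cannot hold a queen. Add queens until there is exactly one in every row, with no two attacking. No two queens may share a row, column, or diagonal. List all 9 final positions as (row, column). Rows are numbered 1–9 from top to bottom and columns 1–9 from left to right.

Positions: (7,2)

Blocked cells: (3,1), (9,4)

(1,9) (2,5) (3,3) (4,1) (5,6) (6,8) (7,2) (8,4) (9,7)

Row 1: attacked by (7,2)→{2,8}. Safe: 1, 3, 4, 5, 6, 7, 9. Place at column 9.
Row 2: attacked by (1,9)→{8,9}; (7,2)→{2,7}. Safe: 1, 3, 4, 5, 6. Place at column 5.
Row 3: attacked by (1,9)→{7,9}; (2,5)→{4,5,6}; (7,2)→{2,6}. Blocked: 1. Safe: 3, 8. Place at column 3.
Row 4: attacked by (1,9)→{6,9}; (2,5)→{3,5,7}; (3,3)→{2,3,4}; (7,2)→{2,5}. Safe: 1, 8. Place at column 1.
Row 5: attacked by (1,9)→{5,9}; (2,5)→{2,5,8}; (3,3)→{1,3,5}; (4,1)→{1,2}; (7,2)→{2,4}. Safe: 6, 7. Place at column 6.
Row 6: attacked by (1,9)→{4,9}; (2,5)→{1,5,9}; (3,3)→{3,6}; (4,1)→{1,3}; (5,6)→{5,6,7}; (7,2)→{1,2,3}. Safe: 8. Place at column 8.
Row 8: attacked by (1,9)→{2,9}; (2,5)→{5}; (3,3)→{3,8}; (4,1)→{1,5}; (5,6)→{3,6,9}; (6,8)→{6,8}; (7,2)→{1,2,3}. Safe: 4, 7. Place at column 4.
Row 9: attacked by (1,9)→{1,9}; (2,5)→{5}; (3,3)→{3,9}; (4,1)→{1,6}; (5,6)→{2,6}; (6,8)→{5,8}; (7,2)→{2,4}; (8,4)→{3,4,5}. Blocked: 4. Safe: 7. Place at column 7.
Columns [9, 5, 3, 1, 6, 8, 2, 4, 7], r−c [-8, -3, 0, 3, -1, -2, 5, 4, 2], r+c [10, 7, 6, 5, 11, 14, 9, 12, 16] are all distinct, so no two queens attack.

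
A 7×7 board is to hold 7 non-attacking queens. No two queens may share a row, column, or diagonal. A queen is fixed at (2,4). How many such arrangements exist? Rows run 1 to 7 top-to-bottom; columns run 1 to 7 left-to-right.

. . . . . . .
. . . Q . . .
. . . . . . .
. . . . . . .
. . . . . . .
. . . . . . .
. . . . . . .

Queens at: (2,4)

Branch on row 1: col 1 → 1; col 2 → 2; col 6 → 2; col 7 → 1.
Sum: 1 + 2 + 2 + 1 = 6.

6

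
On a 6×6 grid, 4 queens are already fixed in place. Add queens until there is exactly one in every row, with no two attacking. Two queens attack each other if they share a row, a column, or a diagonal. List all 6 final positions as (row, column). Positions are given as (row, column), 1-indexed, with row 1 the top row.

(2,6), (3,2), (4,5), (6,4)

(1,3) (2,6) (3,2) (4,5) (5,1) (6,4)

Row 1: attacked by (2,6)→{5,6}; (3,2)→{2,4}; (4,5)→{2,5}; (6,4)→{4}. Safe: 1, 3. Place at column 3.
Row 5: attacked by (1,3)→{3}; (2,6)→{3,6}; (3,2)→{2,4}; (4,5)→{4,5,6}; (6,4)→{3,4,5}. Safe: 1. Place at column 1.
Columns [3, 6, 2, 5, 1, 4], r−c [-2, -4, 1, -1, 4, 2], r+c [4, 8, 5, 9, 6, 10] are all distinct, so no two queens attack.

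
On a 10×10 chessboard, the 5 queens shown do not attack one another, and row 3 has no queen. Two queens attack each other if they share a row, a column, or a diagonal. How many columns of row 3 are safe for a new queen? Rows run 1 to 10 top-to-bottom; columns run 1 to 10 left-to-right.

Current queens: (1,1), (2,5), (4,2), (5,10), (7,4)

(1,1) attacks row 3 at column 1 and diagonals 3.
(2,5) attacks row 3 at column 5 and diagonals 4, 6.
(4,2) attacks row 3 at column 2 and diagonals 1, 3.
(5,10) attacks row 3 at column 10 and diagonals 8.
(7,4) attacks row 3 at column 4 and diagonals 8.
Attacked columns: {1, 2, 3, 4, 5, 6, 8, 10}. Safe: {7, 9}.

2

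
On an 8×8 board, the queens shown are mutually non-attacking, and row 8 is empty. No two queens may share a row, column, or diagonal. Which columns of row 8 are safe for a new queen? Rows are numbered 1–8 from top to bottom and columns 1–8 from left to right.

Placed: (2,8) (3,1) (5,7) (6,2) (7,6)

(2,8) attacks row 8 at column 8 and diagonals 2.
(3,1) attacks row 8 at column 1 and diagonals 6.
(5,7) attacks row 8 at column 7 and diagonals 4.
(6,2) attacks row 8 at column 2 and diagonals 4.
(7,6) attacks row 8 at column 6 and diagonals 5, 7.
Attacked columns: {1, 2, 4, 5, 6, 7, 8}. Safe: {3}.

columns 3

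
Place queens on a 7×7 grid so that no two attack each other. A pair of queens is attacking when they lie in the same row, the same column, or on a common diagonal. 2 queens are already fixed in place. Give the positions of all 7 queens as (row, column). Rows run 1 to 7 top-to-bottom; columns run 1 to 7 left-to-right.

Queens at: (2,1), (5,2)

(1,3) (2,1) (3,6) (4,4) (5,2) (6,7) (7,5)

Row 1: attacked by (2,1)→{1,2}; (5,2)→{2,6}. Safe: 3, 4, 5, 7. Place at column 3.
Row 3: attacked by (1,3)→{1,3,5}; (2,1)→{1,2}; (5,2)→{2,4}. Safe: 6, 7. Place at column 6.
Row 4: attacked by (1,3)→{3,6}; (2,1)→{1,3}; (3,6)→{5,6,7}; (5,2)→{1,2,3}. Safe: 4. Place at column 4.
Row 6: attacked by (1,3)→{3}; (2,1)→{1,5}; (3,6)→{3,6}; (4,4)→{2,4,6}; (5,2)→{1,2,3}. Safe: 7. Place at column 7.
Row 7: attacked by (1,3)→{3}; (2,1)→{1,6}; (3,6)→{2,6}; (4,4)→{1,4,7}; (5,2)→{2,4}; (6,7)→{6,7}. Safe: 5. Place at column 5.
Columns [3, 1, 6, 4, 2, 7, 5], r−c [-2, 1, -3, 0, 3, -1, 2], r+c [4, 3, 9, 8, 7, 13, 12] are all distinct, so no two queens attack.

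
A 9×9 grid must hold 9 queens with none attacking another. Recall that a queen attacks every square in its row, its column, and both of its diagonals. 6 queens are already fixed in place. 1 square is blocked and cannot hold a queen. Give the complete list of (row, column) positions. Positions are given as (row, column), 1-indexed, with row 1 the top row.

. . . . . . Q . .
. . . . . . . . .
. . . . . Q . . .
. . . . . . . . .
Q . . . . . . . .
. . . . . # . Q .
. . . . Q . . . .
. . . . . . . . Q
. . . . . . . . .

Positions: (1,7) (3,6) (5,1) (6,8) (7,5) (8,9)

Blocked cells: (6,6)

Row 2: attacked by (1,7)→{6,7,8}; (3,6)→{5,6,7}; (5,1)→{1,4}; (6,8)→{4,8}; (7,5)→{5}; (8,9)→{3,9}. Safe: 2. Place at column 2.
Row 4: attacked by (1,7)→{4,7}; (2,2)→{2,4}; (3,6)→{5,6,7}; (5,1)→{1,2}; (6,8)→{6,8}; (7,5)→{2,5,8}; (8,9)→{5,9}. Safe: 3. Place at column 3.
Row 9: attacked by (1,7)→{7}; (2,2)→{2,9}; (3,6)→{6}; (4,3)→{3,8}; (5,1)→{1,5}; (6,8)→{5,8}; (7,5)→{3,5,7}; (8,9)→{8,9}. Safe: 4. Place at column 4.
Columns [7, 2, 6, 3, 1, 8, 5, 9, 4], r−c [-6, 0, -3, 1, 4, -2, 2, -1, 5], r+c [8, 4, 9, 7, 6, 14, 12, 17, 13] are all distinct, so no two queens attack.

(1,7) (2,2) (3,6) (4,3) (5,1) (6,8) (7,5) (8,9) (9,4)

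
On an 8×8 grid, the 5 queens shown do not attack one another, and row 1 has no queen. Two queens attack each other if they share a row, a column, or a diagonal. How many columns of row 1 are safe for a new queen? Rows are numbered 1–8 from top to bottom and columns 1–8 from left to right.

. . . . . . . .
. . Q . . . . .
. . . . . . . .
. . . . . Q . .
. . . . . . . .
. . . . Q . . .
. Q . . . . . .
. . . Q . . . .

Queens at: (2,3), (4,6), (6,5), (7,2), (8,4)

(2,3) attacks row 1 at column 3 and diagonals 2, 4.
(4,6) attacks row 1 at column 6 and diagonals 3.
(6,5) attacks row 1 at column 5.
(7,2) attacks row 1 at column 2 and diagonals 8.
(8,4) attacks row 1 at column 4.
Attacked columns: {2, 3, 4, 5, 6, 8}. Safe: {1, 7}.

2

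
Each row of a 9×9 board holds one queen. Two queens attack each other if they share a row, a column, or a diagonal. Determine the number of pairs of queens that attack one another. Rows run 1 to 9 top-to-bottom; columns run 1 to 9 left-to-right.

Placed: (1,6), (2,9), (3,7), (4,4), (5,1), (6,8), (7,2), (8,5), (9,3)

All columns are distinct and no two queens satisfy |Δrow| = |Δcol|, so no pair attacks.

0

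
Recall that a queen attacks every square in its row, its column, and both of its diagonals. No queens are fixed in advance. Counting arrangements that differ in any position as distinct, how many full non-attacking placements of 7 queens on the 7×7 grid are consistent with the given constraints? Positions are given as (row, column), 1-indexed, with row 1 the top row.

Branch on row 1: col 1 → 4; col 2 → 7; col 3 → 6; col 4 → 6; col 5 → 6; col 6 → 7; col 7 → 4.
Sum: 4 + 7 + 6 + 6 + 6 + 7 + 4 = 40.
(This is the classic 7-queens count.)

40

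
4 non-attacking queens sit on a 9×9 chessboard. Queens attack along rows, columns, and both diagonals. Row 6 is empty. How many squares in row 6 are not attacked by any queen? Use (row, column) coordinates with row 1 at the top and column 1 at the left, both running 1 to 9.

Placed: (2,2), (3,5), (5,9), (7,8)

3

(2,2) attacks row 6 at column 2 and diagonals 6.
(3,5) attacks row 6 at column 5 and diagonals 2, 8.
(5,9) attacks row 6 at column 9 and diagonals 8.
(7,8) attacks row 6 at column 8 and diagonals 7, 9.
Attacked columns: {2, 5, 6, 7, 8, 9}. Safe: {1, 3, 4}.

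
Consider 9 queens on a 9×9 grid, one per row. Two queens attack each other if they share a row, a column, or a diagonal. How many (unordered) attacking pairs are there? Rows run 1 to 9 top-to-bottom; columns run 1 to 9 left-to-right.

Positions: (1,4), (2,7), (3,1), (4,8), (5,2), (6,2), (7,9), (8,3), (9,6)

2

Same column: (5,2)–(6,2) (column 2).
Same diagonal: (5,2)–(9,6) (|5−9| = |2−6| = 4).
Total attacking pairs: 2.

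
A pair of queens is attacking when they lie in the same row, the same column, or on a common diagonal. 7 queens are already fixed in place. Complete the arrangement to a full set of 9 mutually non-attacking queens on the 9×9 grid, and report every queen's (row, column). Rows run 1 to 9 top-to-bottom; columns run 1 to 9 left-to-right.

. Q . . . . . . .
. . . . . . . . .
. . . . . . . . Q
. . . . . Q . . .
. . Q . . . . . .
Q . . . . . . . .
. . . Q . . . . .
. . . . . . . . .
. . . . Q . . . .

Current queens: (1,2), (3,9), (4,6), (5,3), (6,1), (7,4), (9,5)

(1,2) (2,7) (3,9) (4,6) (5,3) (6,1) (7,4) (8,8) (9,5)

Row 2: attacked by (1,2)→{1,2,3}; (3,9)→{8,9}; (4,6)→{4,6,8}; (5,3)→{3,6}; (6,1)→{1,5}; (7,4)→{4,9}; (9,5)→{5}. Safe: 7. Place at column 7.
Row 8: attacked by (1,2)→{2,9}; (2,7)→{1,7}; (3,9)→{4,9}; (4,6)→{2,6}; (5,3)→{3,6}; (6,1)→{1,3}; (7,4)→{3,4,5}; (9,5)→{4,5,6}. Safe: 8. Place at column 8.
Columns [2, 7, 9, 6, 3, 1, 4, 8, 5], r−c [-1, -5, -6, -2, 2, 5, 3, 0, 4], r+c [3, 9, 12, 10, 8, 7, 11, 16, 14] are all distinct, so no two queens attack.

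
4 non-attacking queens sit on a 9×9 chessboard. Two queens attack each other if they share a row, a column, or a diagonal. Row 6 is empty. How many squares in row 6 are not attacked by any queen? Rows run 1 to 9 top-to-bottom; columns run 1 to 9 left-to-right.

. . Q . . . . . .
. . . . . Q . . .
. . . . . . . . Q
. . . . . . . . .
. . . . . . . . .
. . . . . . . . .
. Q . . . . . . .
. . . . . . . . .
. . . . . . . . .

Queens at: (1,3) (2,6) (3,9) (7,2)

(1,3) attacks row 6 at column 3 and diagonals 8.
(2,6) attacks row 6 at column 6 and diagonals 2.
(3,9) attacks row 6 at column 9 and diagonals 6.
(7,2) attacks row 6 at column 2 and diagonals 1, 3.
Attacked columns: {1, 2, 3, 6, 8, 9}. Safe: {4, 5, 7}.

3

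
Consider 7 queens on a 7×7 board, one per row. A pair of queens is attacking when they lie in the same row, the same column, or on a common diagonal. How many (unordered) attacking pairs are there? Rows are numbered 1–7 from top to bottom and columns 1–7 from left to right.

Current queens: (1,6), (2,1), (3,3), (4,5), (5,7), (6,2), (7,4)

0

All columns are distinct and no two queens satisfy |Δrow| = |Δcol|, so no pair attacks.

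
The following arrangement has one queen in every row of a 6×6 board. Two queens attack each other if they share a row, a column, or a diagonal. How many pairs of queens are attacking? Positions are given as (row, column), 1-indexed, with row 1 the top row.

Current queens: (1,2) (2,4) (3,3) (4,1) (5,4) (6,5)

3

Same column: (2,4)–(5,4) (column 4).
Same diagonal: (2,4)–(3,3) (|2−3| = |4−3| = 1); (5,4)–(6,5) (|5−6| = |4−5| = 1).
Total attacking pairs: 3.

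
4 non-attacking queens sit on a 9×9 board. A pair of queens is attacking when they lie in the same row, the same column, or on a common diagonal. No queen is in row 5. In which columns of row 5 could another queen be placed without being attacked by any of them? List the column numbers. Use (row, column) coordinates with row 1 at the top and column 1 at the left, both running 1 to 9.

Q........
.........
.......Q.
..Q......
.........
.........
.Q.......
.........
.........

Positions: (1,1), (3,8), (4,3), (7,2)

columns 7, 9

(1,1) attacks row 5 at column 1 and diagonals 5.
(3,8) attacks row 5 at column 8 and diagonals 6.
(4,3) attacks row 5 at column 3 and diagonals 2, 4.
(7,2) attacks row 5 at column 2 and diagonals 4.
Attacked columns: {1, 2, 3, 4, 5, 6, 8}. Safe: {7, 9}.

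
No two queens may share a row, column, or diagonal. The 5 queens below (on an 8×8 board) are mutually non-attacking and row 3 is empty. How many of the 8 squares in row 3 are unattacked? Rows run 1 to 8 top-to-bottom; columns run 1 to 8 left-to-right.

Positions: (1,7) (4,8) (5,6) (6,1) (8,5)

2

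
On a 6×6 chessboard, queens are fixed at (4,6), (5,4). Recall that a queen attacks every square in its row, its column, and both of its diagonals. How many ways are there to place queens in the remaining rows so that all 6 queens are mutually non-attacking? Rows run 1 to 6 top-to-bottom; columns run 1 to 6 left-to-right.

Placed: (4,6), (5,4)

Branch on row 1: col 1 → 0; col 2 → 0; col 5 → 1.
Sum: 0 + 0 + 1 = 1.

1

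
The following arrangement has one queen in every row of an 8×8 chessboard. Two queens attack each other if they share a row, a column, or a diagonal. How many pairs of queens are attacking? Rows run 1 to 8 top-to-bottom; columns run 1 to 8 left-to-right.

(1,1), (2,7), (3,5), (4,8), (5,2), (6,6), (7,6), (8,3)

Same column: (6,6)–(7,6) (column 6).
Same diagonal: (1,1)–(6,6) (|1−6| = |1−6| = 5); (4,8)–(6,6) (|4−6| = |8−6| = 2).
Total attacking pairs: 3.

3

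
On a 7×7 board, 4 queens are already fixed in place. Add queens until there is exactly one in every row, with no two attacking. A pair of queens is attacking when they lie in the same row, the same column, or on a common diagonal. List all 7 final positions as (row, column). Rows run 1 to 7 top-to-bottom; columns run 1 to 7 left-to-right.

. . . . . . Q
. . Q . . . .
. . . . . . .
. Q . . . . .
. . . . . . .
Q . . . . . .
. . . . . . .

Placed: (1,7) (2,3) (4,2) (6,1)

Row 3: attacked by (1,7)→{5,7}; (2,3)→{2,3,4}; (4,2)→{1,2,3}; (6,1)→{1,4}. Safe: 6. Place at column 6.
Row 5: attacked by (1,7)→{3,7}; (2,3)→{3,6}; (3,6)→{4,6}; (4,2)→{1,2,3}; (6,1)→{1,2}. Safe: 5. Place at column 5.
Row 7: attacked by (1,7)→{1,7}; (2,3)→{3}; (3,6)→{2,6}; (4,2)→{2,5}; (5,5)→{3,5,7}; (6,1)→{1,2}. Safe: 4. Place at column 4.
Columns [7, 3, 6, 2, 5, 1, 4], r−c [-6, -1, -3, 2, 0, 5, 3], r+c [8, 5, 9, 6, 10, 7, 11] are all distinct, so no two queens attack.

(1,7) (2,3) (3,6) (4,2) (5,5) (6,1) (7,4)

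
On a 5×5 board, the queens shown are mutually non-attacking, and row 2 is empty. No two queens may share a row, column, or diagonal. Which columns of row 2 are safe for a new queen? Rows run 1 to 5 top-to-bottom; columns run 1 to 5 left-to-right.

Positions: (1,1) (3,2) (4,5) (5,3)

columns 4

(1,1) attacks row 2 at column 1 and diagonals 2.
(3,2) attacks row 2 at column 2 and diagonals 1, 3.
(4,5) attacks row 2 at column 5 and diagonals 3.
(5,3) attacks row 2 at column 3.
Attacked columns: {1, 2, 3, 5}. Safe: {4}.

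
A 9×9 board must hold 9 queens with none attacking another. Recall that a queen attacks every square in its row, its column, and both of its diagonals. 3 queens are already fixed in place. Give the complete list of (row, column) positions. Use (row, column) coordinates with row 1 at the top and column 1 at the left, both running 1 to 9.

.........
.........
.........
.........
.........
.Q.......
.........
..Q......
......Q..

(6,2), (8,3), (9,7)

(1,1) (2,5) (3,9) (4,6) (5,4) (6,2) (7,8) (8,3) (9,7)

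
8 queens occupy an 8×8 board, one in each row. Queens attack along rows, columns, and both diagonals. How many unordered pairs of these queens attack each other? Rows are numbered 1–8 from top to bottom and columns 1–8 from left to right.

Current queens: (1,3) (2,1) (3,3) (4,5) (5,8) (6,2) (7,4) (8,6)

1

Same column: (1,3)–(3,3) (column 3).
Total attacking pairs: 1.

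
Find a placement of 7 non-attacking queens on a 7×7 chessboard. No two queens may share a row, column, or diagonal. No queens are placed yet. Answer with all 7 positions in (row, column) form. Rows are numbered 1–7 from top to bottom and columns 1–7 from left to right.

Row 1: Safe: 1, 2, 3, 4, 5, 6, 7. Place at column 6.
Row 2: attacked by (1,6)→{5,6,7}. Safe: 1, 2, 3, 4. Place at column 4.
Row 3: attacked by (1,6)→{4,6}; (2,4)→{3,4,5}. Safe: 1, 2, 7. Place at column 7.
Row 4: attacked by (1,6)→{3,6}; (2,4)→{2,4,6}; (3,7)→{6,7}. Safe: 1, 5. Place at column 1.
Row 5: attacked by (1,6)→{2,6}; (2,4)→{1,4,7}; (3,7)→{5,7}; (4,1)→{1,2}. Safe: 3. Place at column 3.
Row 6: attacked by (1,6)→{1,6}; (2,4)→{4}; (3,7)→{4,7}; (4,1)→{1,3}; (5,3)→{2,3,4}. Safe: 5. Place at column 5.
Row 7: attacked by (1,6)→{6}; (2,4)→{4}; (3,7)→{3,7}; (4,1)→{1,4}; (5,3)→{1,3,5}; (6,5)→{4,5,6}. Safe: 2. Place at column 2.
Columns [6, 4, 7, 1, 3, 5, 2], r−c [-5, -2, -4, 3, 2, 1, 5], r+c [7, 6, 10, 5, 8, 11, 9] are all distinct, so no two queens attack.

(1,6) (2,4) (3,7) (4,1) (5,3) (6,5) (7,2)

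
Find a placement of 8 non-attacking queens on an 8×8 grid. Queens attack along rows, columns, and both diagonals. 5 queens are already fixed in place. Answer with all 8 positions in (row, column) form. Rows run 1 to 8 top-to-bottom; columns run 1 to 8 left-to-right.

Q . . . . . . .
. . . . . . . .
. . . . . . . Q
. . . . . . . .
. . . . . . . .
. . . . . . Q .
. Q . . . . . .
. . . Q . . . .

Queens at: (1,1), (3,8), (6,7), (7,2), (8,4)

Row 2: attacked by (1,1)→{1,2}; (3,8)→{7,8}; (6,7)→{3,7}; (7,2)→{2,7}; (8,4)→{4}. Safe: 5, 6. Place at column 5.
Row 4: attacked by (1,1)→{1,4}; (2,5)→{3,5,7}; (3,8)→{7,8}; (6,7)→{5,7}; (7,2)→{2,5}; (8,4)→{4,8}. Safe: 6. Place at column 6.
Row 5: attacked by (1,1)→{1,5}; (2,5)→{2,5,8}; (3,8)→{6,8}; (4,6)→{5,6,7}; (6,7)→{6,7,8}; (7,2)→{2,4}; (8,4)→{1,4,7}. Safe: 3. Place at column 3.
Columns [1, 5, 8, 6, 3, 7, 2, 4], r−c [0, -3, -5, -2, 2, -1, 5, 4], r+c [2, 7, 11, 10, 8, 13, 9, 12] are all distinct, so no two queens attack.

(1,1) (2,5) (3,8) (4,6) (5,3) (6,7) (7,2) (8,4)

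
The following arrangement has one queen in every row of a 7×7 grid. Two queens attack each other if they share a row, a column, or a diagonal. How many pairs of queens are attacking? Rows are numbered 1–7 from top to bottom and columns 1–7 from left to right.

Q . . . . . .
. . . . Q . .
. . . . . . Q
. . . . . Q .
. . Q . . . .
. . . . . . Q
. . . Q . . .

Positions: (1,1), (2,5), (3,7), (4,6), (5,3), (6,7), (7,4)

2

Same column: (3,7)–(6,7) (column 7).
Same diagonal: (3,7)–(4,6) (|3−4| = |7−6| = 1).
Total attacking pairs: 2.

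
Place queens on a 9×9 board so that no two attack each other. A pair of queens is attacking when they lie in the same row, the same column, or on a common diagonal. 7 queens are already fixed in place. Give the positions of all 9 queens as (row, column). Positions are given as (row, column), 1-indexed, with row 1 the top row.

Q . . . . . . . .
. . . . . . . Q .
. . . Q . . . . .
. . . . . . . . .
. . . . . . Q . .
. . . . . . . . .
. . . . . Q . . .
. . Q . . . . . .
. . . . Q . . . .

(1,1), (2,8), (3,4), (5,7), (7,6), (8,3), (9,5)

(1,1) (2,8) (3,4) (4,2) (5,7) (6,9) (7,6) (8,3) (9,5)

Row 4: attacked by (1,1)→{1,4}; (2,8)→{6,8}; (3,4)→{3,4,5}; (5,7)→{6,7,8}; (7,6)→{3,6,9}; (8,3)→{3,7}; (9,5)→{5}. Safe: 2. Place at column 2.
Row 6: attacked by (1,1)→{1,6}; (2,8)→{4,8}; (3,4)→{1,4,7}; (4,2)→{2,4}; (5,7)→{6,7,8}; (7,6)→{5,6,7}; (8,3)→{1,3,5}; (9,5)→{2,5,8}. Safe: 9. Place at column 9.
Columns [1, 8, 4, 2, 7, 9, 6, 3, 5], r−c [0, -6, -1, 2, -2, -3, 1, 5, 4], r+c [2, 10, 7, 6, 12, 15, 13, 11, 14] are all distinct, so no two queens attack.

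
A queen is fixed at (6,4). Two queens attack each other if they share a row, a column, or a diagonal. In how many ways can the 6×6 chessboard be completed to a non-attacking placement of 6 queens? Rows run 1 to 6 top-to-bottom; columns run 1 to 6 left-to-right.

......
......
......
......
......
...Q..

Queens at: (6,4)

Branch on row 1: col 1 → 0; col 2 → 0; col 3 → 1; col 5 → 0; col 6 → 0.
Sum: 0 + 0 + 1 + 0 + 0 = 1.

1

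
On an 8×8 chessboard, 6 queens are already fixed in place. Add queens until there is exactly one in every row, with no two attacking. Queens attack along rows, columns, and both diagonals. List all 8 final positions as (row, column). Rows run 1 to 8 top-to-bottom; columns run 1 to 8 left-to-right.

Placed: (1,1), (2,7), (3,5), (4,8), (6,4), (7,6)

Row 5: attacked by (1,1)→{1,5}; (2,7)→{4,7}; (3,5)→{3,5,7}; (4,8)→{7,8}; (6,4)→{3,4,5}; (7,6)→{4,6,8}. Safe: 2. Place at column 2.
Row 8: attacked by (1,1)→{1,8}; (2,7)→{1,7}; (3,5)→{5}; (4,8)→{4,8}; (5,2)→{2,5}; (6,4)→{2,4,6}; (7,6)→{5,6,7}. Safe: 3. Place at column 3.
Columns [1, 7, 5, 8, 2, 4, 6, 3], r−c [0, -5, -2, -4, 3, 2, 1, 5], r+c [2, 9, 8, 12, 7, 10, 13, 11] are all distinct, so no two queens attack.

(1,1) (2,7) (3,5) (4,8) (5,2) (6,4) (7,6) (8,3)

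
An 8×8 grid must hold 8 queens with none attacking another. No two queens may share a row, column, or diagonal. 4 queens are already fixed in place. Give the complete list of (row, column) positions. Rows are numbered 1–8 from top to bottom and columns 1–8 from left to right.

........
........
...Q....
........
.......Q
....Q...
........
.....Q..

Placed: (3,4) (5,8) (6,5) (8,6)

(1,7) (2,2) (3,4) (4,1) (5,8) (6,5) (7,3) (8,6)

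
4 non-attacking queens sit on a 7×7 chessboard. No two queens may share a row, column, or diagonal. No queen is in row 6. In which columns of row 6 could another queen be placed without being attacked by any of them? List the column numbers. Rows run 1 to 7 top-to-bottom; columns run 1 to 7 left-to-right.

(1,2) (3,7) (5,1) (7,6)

(1,2) attacks row 6 at column 2 and diagonals 7.
(3,7) attacks row 6 at column 7 and diagonals 4.
(5,1) attacks row 6 at column 1 and diagonals 2.
(7,6) attacks row 6 at column 6 and diagonals 5, 7.
Attacked columns: {1, 2, 4, 5, 6, 7}. Safe: {3}.

columns 3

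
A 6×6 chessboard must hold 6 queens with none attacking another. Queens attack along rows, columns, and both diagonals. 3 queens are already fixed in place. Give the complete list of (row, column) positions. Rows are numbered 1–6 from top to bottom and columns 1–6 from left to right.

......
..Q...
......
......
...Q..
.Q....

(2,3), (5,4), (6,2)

(1,5) (2,3) (3,1) (4,6) (5,4) (6,2)

Row 1: attacked by (2,3)→{2,3,4}; (5,4)→{4}; (6,2)→{2}. Safe: 1, 5, 6. Place at column 5.
Row 3: attacked by (1,5)→{3,5}; (2,3)→{2,3,4}; (5,4)→{2,4,6}; (6,2)→{2,5}. Safe: 1. Place at column 1.
Row 4: attacked by (1,5)→{2,5}; (2,3)→{1,3,5}; (3,1)→{1,2}; (5,4)→{3,4,5}; (6,2)→{2,4}. Safe: 6. Place at column 6.
Columns [5, 3, 1, 6, 4, 2], r−c [-4, -1, 2, -2, 1, 4], r+c [6, 5, 4, 10, 9, 8] are all distinct, so no two queens attack.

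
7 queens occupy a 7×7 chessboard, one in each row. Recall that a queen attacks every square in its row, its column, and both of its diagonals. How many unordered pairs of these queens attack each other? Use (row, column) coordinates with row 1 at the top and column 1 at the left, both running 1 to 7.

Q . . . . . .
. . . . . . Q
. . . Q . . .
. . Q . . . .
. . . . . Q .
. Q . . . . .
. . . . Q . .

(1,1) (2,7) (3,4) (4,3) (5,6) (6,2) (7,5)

Same diagonal: (3,4)–(4,3) (|3−4| = |4−3| = 1); (3,4)–(5,6) (|3−5| = |4−6| = 2).
Total attacking pairs: 2.

2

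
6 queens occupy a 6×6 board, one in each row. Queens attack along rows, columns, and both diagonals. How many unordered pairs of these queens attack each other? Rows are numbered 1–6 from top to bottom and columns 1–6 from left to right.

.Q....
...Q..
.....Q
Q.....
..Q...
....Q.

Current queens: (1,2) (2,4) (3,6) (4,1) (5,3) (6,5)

0

All columns are distinct and no two queens satisfy |Δrow| = |Δcol|, so no pair attacks.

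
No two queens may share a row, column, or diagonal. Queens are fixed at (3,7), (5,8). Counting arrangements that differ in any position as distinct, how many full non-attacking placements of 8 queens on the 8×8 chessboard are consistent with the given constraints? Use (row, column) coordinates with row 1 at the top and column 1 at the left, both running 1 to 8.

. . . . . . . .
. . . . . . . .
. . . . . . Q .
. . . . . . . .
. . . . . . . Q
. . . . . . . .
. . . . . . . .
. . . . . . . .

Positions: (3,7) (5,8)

3

Branch on row 1: col 1 → 0; col 2 → 0; col 3 → 1; col 6 → 2.
Sum: 0 + 0 + 1 + 2 = 3.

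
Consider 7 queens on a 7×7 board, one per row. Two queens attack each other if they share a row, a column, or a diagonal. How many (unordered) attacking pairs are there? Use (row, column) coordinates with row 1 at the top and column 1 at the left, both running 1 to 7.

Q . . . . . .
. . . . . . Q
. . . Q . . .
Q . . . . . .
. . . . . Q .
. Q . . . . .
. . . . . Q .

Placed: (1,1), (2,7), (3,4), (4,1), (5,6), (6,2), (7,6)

3

Same column: (1,1)–(4,1) (column 1); (5,6)–(7,6) (column 6).
Same diagonal: (3,4)–(5,6) (|3−5| = |4−6| = 2).
Total attacking pairs: 3.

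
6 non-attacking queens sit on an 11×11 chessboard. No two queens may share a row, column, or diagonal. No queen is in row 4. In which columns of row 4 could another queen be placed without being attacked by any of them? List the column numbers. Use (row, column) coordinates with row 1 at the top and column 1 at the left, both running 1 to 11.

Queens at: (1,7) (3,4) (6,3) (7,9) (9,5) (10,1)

columns 2, 8, 11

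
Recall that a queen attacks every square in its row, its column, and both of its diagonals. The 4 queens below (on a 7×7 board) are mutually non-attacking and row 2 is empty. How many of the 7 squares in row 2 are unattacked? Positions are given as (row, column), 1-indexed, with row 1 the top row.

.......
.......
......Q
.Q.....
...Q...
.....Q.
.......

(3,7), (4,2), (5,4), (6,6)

(3,7) attacks row 2 at column 7 and diagonals 6.
(4,2) attacks row 2 at column 2 and diagonals 4.
(5,4) attacks row 2 at column 4 and diagonals 1, 7.
(6,6) attacks row 2 at column 6 and diagonals 2.
Attacked columns: {1, 2, 4, 6, 7}. Safe: {3, 5}.

2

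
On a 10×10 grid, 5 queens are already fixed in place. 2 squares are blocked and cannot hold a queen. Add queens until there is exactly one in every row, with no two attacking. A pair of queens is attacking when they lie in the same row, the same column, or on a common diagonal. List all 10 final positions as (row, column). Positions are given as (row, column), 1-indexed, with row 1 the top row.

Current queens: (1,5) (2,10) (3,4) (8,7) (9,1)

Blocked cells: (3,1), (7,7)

(1,5) (2,10) (3,4) (4,9) (5,3) (6,8) (7,2) (8,7) (9,1) (10,6)

Row 4: attacked by (1,5)→{2,5,8}; (2,10)→{8,10}; (3,4)→{3,4,5}; (8,7)→{3,7}; (9,1)→{1,6}. Safe: 9. Place at column 9.
Row 5: attacked by (1,5)→{1,5,9}; (2,10)→{7,10}; (3,4)→{2,4,6}; (4,9)→{8,9,10}; (8,7)→{4,7,10}; (9,1)→{1,5}. Safe: 3. Place at column 3.
Row 6: attacked by (1,5)→{5,10}; (2,10)→{6,10}; (3,4)→{1,4,7}; (4,9)→{7,9}; (5,3)→{2,3,4}; (8,7)→{5,7,9}; (9,1)→{1,4}. Safe: 8. Place at column 8.
Row 7: attacked by (1,5)→{5}; (2,10)→{5,10}; (3,4)→{4,8}; (4,9)→{6,9}; (5,3)→{1,3,5}; (6,8)→{7,8,9}; (8,7)→{6,7,8}; (9,1)→{1,3}. Blocked: 7. Safe: 2. Place at column 2.
Row 10: attacked by (1,5)→{5}; (2,10)→{2,10}; (3,4)→{4}; (4,9)→{3,9}; (5,3)→{3,8}; (6,8)→{4,8}; (7,2)→{2,5}; (8,7)→{5,7,9}; (9,1)→{1,2}. Safe: 6. Place at column 6.
Columns [5, 10, 4, 9, 3, 8, 2, 7, 1, 6], r−c [-4, -8, -1, -5, 2, -2, 5, 1, 8, 4], r+c [6, 12, 7, 13, 8, 14, 9, 15, 10, 16] are all distinct, so no two queens attack.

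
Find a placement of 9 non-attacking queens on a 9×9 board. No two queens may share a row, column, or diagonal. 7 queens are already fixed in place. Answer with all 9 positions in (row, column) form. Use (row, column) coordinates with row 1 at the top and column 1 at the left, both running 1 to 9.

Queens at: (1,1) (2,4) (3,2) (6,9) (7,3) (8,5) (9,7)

(1,1) (2,4) (3,2) (4,8) (5,6) (6,9) (7,3) (8,5) (9,7)

Row 4: attacked by (1,1)→{1,4}; (2,4)→{2,4,6}; (3,2)→{1,2,3}; (6,9)→{7,9}; (7,3)→{3,6}; (8,5)→{1,5,9}; (9,7)→{2,7}. Safe: 8. Place at column 8.
Row 5: attacked by (1,1)→{1,5}; (2,4)→{1,4,7}; (3,2)→{2,4}; (4,8)→{7,8,9}; (6,9)→{8,9}; (7,3)→{1,3,5}; (8,5)→{2,5,8}; (9,7)→{3,7}. Safe: 6. Place at column 6.
Columns [1, 4, 2, 8, 6, 9, 3, 5, 7], r−c [0, -2, 1, -4, -1, -3, 4, 3, 2], r+c [2, 6, 5, 12, 11, 15, 10, 13, 16] are all distinct, so no two queens attack.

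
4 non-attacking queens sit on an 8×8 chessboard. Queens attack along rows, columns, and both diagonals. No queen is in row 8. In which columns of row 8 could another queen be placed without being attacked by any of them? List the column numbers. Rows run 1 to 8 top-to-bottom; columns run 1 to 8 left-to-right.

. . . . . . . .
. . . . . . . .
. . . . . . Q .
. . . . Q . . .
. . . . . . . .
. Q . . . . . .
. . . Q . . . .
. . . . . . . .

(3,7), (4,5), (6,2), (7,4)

(3,7) attacks row 8 at column 7 and diagonals 2.
(4,5) attacks row 8 at column 5 and diagonals 1.
(6,2) attacks row 8 at column 2 and diagonals 4.
(7,4) attacks row 8 at column 4 and diagonals 3, 5.
Attacked columns: {1, 2, 3, 4, 5, 7}. Safe: {6, 8}.

columns 6, 8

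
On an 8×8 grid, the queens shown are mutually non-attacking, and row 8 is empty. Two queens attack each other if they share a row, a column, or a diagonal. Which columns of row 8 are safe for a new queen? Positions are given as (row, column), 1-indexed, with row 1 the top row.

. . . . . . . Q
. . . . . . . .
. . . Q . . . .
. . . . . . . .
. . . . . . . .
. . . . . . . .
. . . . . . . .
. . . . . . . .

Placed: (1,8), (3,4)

columns 2, 3, 5, 6, 7

(1,8) attacks row 8 at column 8 and diagonals 1.
(3,4) attacks row 8 at column 4.
Attacked columns: {1, 4, 8}. Safe: {2, 3, 5, 6, 7}.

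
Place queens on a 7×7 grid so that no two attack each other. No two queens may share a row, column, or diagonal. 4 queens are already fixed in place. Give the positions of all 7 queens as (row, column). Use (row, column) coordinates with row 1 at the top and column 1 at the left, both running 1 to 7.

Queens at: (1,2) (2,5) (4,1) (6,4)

(1,2) (2,5) (3,3) (4,1) (5,7) (6,4) (7,6)

Row 3: attacked by (1,2)→{2,4}; (2,5)→{4,5,6}; (4,1)→{1,2}; (6,4)→{1,4,7}. Safe: 3. Place at column 3.
Row 5: attacked by (1,2)→{2,6}; (2,5)→{2,5}; (3,3)→{1,3,5}; (4,1)→{1,2}; (6,4)→{3,4,5}. Safe: 7. Place at column 7.
Row 7: attacked by (1,2)→{2}; (2,5)→{5}; (3,3)→{3,7}; (4,1)→{1,4}; (5,7)→{5,7}; (6,4)→{3,4,5}. Safe: 6. Place at column 6.
Columns [2, 5, 3, 1, 7, 4, 6], r−c [-1, -3, 0, 3, -2, 2, 1], r+c [3, 7, 6, 5, 12, 10, 13] are all distinct, so no two queens attack.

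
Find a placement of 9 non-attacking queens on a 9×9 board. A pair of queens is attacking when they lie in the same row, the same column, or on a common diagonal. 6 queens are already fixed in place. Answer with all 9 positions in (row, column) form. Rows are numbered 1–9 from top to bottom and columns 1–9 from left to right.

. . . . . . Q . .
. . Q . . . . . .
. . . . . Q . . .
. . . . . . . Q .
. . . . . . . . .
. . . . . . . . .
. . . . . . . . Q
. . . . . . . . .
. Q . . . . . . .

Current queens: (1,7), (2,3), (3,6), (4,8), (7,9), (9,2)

(1,7) (2,3) (3,6) (4,8) (5,1) (6,4) (7,9) (8,5) (9,2)

Row 5: attacked by (1,7)→{3,7}; (2,3)→{3,6}; (3,6)→{4,6,8}; (4,8)→{7,8,9}; (7,9)→{7,9}; (9,2)→{2,6}. Safe: 1, 5. Place at column 1.
Row 6: attacked by (1,7)→{2,7}; (2,3)→{3,7}; (3,6)→{3,6,9}; (4,8)→{6,8}; (5,1)→{1,2}; (7,9)→{8,9}; (9,2)→{2,5}. Safe: 4. Place at column 4.
Row 8: attacked by (1,7)→{7}; (2,3)→{3,9}; (3,6)→{1,6}; (4,8)→{4,8}; (5,1)→{1,4}; (6,4)→{2,4,6}; (7,9)→{8,9}; (9,2)→{1,2,3}. Safe: 5. Place at column 5.
Columns [7, 3, 6, 8, 1, 4, 9, 5, 2], r−c [-6, -1, -3, -4, 4, 2, -2, 3, 7], r+c [8, 5, 9, 12, 6, 10, 16, 13, 11] are all distinct, so no two queens attack.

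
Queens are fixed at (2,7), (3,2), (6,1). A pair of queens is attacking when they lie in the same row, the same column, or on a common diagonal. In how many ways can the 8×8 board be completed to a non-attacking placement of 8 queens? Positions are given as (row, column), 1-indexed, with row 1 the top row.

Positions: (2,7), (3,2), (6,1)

Branch on row 1: col 3 → 1; col 5 → 3.
Sum: 1 + 3 = 4.

4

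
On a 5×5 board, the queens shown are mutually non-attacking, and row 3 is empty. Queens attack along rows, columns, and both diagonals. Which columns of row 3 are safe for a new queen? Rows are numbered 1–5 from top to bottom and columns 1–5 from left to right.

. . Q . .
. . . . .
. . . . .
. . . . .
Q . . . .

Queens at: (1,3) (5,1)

columns 2, 4

(1,3) attacks row 3 at column 3 and diagonals 1, 5.
(5,1) attacks row 3 at column 1 and diagonals 3.
Attacked columns: {1, 3, 5}. Safe: {2, 4}.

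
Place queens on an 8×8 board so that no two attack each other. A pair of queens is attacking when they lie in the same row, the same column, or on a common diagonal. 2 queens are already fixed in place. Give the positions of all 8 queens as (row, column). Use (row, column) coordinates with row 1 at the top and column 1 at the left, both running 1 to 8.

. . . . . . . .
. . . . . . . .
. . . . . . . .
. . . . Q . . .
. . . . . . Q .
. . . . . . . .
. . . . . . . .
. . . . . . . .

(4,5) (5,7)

(1,4) (2,8) (3,1) (4,5) (5,7) (6,2) (7,6) (8,3)

Row 1: attacked by (4,5)→{2,5,8}; (5,7)→{3,7}. Safe: 1, 4, 6. Place at column 4.
Row 2: attacked by (1,4)→{3,4,5}; (4,5)→{3,5,7}; (5,7)→{4,7}. Safe: 1, 2, 6, 8. Place at column 8.
Row 3: attacked by (1,4)→{2,4,6}; (2,8)→{7,8}; (4,5)→{4,5,6}; (5,7)→{5,7}. Safe: 1, 3. Place at column 1.
Row 6: attacked by (1,4)→{4}; (2,8)→{4,8}; (3,1)→{1,4}; (4,5)→{3,5,7}; (5,7)→{6,7,8}. Safe: 2. Place at column 2.
Row 7: attacked by (1,4)→{4}; (2,8)→{3,8}; (3,1)→{1,5}; (4,5)→{2,5,8}; (5,7)→{5,7}; (6,2)→{1,2,3}. Safe: 6. Place at column 6.
Row 8: attacked by (1,4)→{4}; (2,8)→{2,8}; (3,1)→{1,6}; (4,5)→{1,5}; (5,7)→{4,7}; (6,2)→{2,4}; (7,6)→{5,6,7}. Safe: 3. Place at column 3.
Columns [4, 8, 1, 5, 7, 2, 6, 3], r−c [-3, -6, 2, -1, -2, 4, 1, 5], r+c [5, 10, 4, 9, 12, 8, 13, 11] are all distinct, so no two queens attack.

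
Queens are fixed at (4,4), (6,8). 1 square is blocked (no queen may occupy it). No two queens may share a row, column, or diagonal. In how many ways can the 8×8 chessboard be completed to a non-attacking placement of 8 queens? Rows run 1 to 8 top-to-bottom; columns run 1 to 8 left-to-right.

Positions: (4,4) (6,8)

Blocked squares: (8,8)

3

Branch on row 1: col 2 → 1; col 5 → 1; col 6 → 1.
Sum: 1 + 1 + 1 = 3.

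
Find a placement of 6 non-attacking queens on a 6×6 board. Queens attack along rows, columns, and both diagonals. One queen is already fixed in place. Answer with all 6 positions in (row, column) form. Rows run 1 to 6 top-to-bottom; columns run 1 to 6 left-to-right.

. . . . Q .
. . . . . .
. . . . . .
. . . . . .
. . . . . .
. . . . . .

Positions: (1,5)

Row 2: attacked by (1,5)→{4,5,6}. Safe: 1, 2, 3. Place at column 3.
Row 3: attacked by (1,5)→{3,5}; (2,3)→{2,3,4}. Safe: 1, 6. Place at column 1.
Row 4: attacked by (1,5)→{2,5}; (2,3)→{1,3,5}; (3,1)→{1,2}. Safe: 4, 6. Place at column 6.
Row 5: attacked by (1,5)→{1,5}; (2,3)→{3,6}; (3,1)→{1,3}; (4,6)→{5,6}. Safe: 2, 4. Place at column 4.
Row 6: attacked by (1,5)→{5}; (2,3)→{3}; (3,1)→{1,4}; (4,6)→{4,6}; (5,4)→{3,4,5}. Safe: 2. Place at column 2.
Columns [5, 3, 1, 6, 4, 2], r−c [-4, -1, 2, -2, 1, 4], r+c [6, 5, 4, 10, 9, 8] are all distinct, so no two queens attack.

(1,5) (2,3) (3,1) (4,6) (5,4) (6,2)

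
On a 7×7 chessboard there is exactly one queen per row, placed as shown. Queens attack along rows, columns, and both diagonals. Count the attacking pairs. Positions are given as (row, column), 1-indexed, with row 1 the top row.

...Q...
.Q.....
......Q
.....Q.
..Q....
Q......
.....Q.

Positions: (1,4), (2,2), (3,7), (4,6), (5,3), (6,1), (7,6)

Same column: (4,6)–(7,6) (column 6).
Same diagonal: (3,7)–(4,6) (|3−4| = |7−6| = 1).
Total attacking pairs: 2.

2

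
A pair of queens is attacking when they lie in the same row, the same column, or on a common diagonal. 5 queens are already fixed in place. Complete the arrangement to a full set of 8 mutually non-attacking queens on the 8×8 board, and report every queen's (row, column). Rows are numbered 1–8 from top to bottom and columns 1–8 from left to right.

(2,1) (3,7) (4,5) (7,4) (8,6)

(1,3) (2,1) (3,7) (4,5) (5,8) (6,2) (7,4) (8,6)

Row 1: attacked by (2,1)→{1,2}; (3,7)→{5,7}; (4,5)→{2,5,8}; (7,4)→{4}; (8,6)→{6}. Safe: 3. Place at column 3.
Row 5: attacked by (1,3)→{3,7}; (2,1)→{1,4}; (3,7)→{5,7}; (4,5)→{4,5,6}; (7,4)→{2,4,6}; (8,6)→{3,6}. Safe: 8. Place at column 8.
Row 6: attacked by (1,3)→{3,8}; (2,1)→{1,5}; (3,7)→{4,7}; (4,5)→{3,5,7}; (5,8)→{7,8}; (7,4)→{3,4,5}; (8,6)→{4,6,8}. Safe: 2. Place at column 2.
Columns [3, 1, 7, 5, 8, 2, 4, 6], r−c [-2, 1, -4, -1, -3, 4, 3, 2], r+c [4, 3, 10, 9, 13, 8, 11, 14] are all distinct, so no two queens attack.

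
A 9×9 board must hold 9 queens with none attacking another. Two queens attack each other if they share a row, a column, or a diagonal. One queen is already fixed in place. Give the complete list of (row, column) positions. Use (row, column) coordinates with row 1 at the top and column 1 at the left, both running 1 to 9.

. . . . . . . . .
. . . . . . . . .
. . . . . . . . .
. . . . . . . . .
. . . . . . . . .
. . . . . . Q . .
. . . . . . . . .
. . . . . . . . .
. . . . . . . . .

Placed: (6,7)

(1,4) (2,6) (3,8) (4,3) (5,1) (6,7) (7,5) (8,2) (9,9)

Row 1: attacked by (6,7)→{2,7}. Safe: 1, 3, 4, 5, 6, 8, 9. Place at column 4.
Row 2: attacked by (1,4)→{3,4,5}; (6,7)→{3,7}. Safe: 1, 2, 6, 8, 9. Place at column 6.
Row 3: attacked by (1,4)→{2,4,6}; (2,6)→{5,6,7}; (6,7)→{4,7}. Safe: 1, 3, 8, 9. Place at column 8.
Row 4: attacked by (1,4)→{1,4,7}; (2,6)→{4,6,8}; (3,8)→{7,8,9}; (6,7)→{5,7,9}. Safe: 2, 3. Place at column 3.
Row 5: attacked by (1,4)→{4,8}; (2,6)→{3,6,9}; (3,8)→{6,8}; (4,3)→{2,3,4}; (6,7)→{6,7,8}. Safe: 1, 5. Place at column 1.
Row 7: attacked by (1,4)→{4}; (2,6)→{1,6}; (3,8)→{4,8}; (4,3)→{3,6}; (5,1)→{1,3}; (6,7)→{6,7,8}. Safe: 2, 5, 9. Place at column 5.
Row 8: attacked by (1,4)→{4}; (2,6)→{6}; (3,8)→{3,8}; (4,3)→{3,7}; (5,1)→{1,4}; (6,7)→{5,7,9}; (7,5)→{4,5,6}. Safe: 2. Place at column 2.
Row 9: attacked by (1,4)→{4}; (2,6)→{6}; (3,8)→{2,8}; (4,3)→{3,8}; (5,1)→{1,5}; (6,7)→{4,7}; (7,5)→{3,5,7}; (8,2)→{1,2,3}. Safe: 9. Place at column 9.
Columns [4, 6, 8, 3, 1, 7, 5, 2, 9], r−c [-3, -4, -5, 1, 4, -1, 2, 6, 0], r+c [5, 8, 11, 7, 6, 13, 12, 10, 18] are all distinct, so no two queens attack.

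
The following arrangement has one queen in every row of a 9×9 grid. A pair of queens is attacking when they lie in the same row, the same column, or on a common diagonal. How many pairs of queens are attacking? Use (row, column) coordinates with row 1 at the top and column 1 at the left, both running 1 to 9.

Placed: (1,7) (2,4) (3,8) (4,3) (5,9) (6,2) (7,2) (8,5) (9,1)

2

Same column: (6,2)–(7,2) (column 2).
Same diagonal: (1,7)–(6,2) (|1−6| = |7−2| = 5).
Total attacking pairs: 2.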